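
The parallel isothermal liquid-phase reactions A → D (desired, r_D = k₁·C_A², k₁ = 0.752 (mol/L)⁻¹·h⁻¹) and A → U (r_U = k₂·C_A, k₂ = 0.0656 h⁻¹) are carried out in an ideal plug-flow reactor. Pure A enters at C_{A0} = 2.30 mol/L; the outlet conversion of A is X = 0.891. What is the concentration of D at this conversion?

C_A = C_{A0}(1−X) = 0.2507 mol/L.
Along a PFR/batch, dC_U/dC_A = −r_U/(r_D+r_U) = −k₂/(k₂+k₁·C_A).
Integrating from C_{A0} to C_A: C_U = (0.0656/0.752)·ln[(0.0656+0.752·2.30)/(0.0656+0.752·0.251)] = 0.08723·ln(1.795/0.2541) = 0.1705 mol/L.
Then C_D = (C_{A0}−C_A) − C_U = 2.049 − 0.1705 = 1.879 mol/L.

1.88 mol/L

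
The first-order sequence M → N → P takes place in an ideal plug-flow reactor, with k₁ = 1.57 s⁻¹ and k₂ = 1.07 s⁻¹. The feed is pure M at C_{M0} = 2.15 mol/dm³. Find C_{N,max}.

Evaluating C_N at τ_opt = ln(k₂/k₁)/(k₂−k₁) gives C_{N,max}/C_{M0} = (k₁/k₂)^[k₂/(k₂−k₁)].
= (1.57/1.07)^(1.07/(1.07−1.57)) = (1.467)^(-2.140) = 0.4402.
C_{N,max} = 0.4402×2.15 = 0.946 mol/dm³.

0.946 mol/dm³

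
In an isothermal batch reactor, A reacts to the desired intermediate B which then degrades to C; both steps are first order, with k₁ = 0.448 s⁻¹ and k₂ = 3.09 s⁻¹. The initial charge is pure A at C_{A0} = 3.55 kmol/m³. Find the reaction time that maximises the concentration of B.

0.731 s

The intermediate peaks when r₁ = r₂, i.e. k₁e^(−k₁t) = k₂e^(−k₂t), giving t_opt = ln(k₂/k₁)/(k₂−k₁).
= ln(3.09/0.448)/(3.09−0.448) = ln(6.897)/2.642 = 1.931/2.642 = 0.731 s.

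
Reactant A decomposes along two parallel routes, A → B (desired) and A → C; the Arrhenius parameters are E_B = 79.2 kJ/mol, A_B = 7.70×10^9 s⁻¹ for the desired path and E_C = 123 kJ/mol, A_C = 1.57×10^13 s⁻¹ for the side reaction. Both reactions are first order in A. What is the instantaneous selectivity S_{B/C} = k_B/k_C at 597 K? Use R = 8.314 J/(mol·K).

3.33

Since both paths have the same order in A, the concentration cancels and S_{B/C} = k_B/k_C = (A_B/A_C)·exp[(E_C−E_B)/(RT)].
(E_C−E_B)/(RT) = (123−79.2)×10³/(8.314×597) = 43800/4963 = 8.824.
k_B/k_C = (7.70×10^9/1.57×10^13)·exp(8.824) = 4.904×10^-4 × 6799 = 3.33.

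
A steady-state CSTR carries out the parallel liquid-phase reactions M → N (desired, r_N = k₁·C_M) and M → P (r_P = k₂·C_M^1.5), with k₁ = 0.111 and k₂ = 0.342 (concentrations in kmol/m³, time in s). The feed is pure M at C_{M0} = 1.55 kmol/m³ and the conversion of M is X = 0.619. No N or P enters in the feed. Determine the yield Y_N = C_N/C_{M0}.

0.184

Exit C_M = C_{M0}(1−X) = 1.55×0.381 = 0.5906 kmol/m³.
A CSTR operates uniformly at the exit composition, giving r_N = 0.06555 and r_P = 0.1552 (each k·C_M^n at C_M = 0.5906).
Fraction of consumed M going to N: r_N/(r_N+r_P) = 0.2969.
C_N = 0.2969·C_{M0}·X = 0.2969×1.55×0.619 = 0.285 kmol/m³; Y_N = C_N/C_{M0} = 0.184.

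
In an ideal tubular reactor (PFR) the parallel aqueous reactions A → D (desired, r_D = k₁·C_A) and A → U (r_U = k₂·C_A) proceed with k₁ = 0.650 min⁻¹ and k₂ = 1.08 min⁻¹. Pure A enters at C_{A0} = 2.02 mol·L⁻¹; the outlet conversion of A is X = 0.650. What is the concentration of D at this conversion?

C_A = C_{A0}(1−X) = 0.7070 mol·L⁻¹.
Both paths are first order in A, so the instantaneous fraction to D is constant: dC_D/d(−C_A) = k₁/(k₁+k₂) = 0.3757.
C_D = 0.3757·(C_{A0}−C_A) = 0.3757×1.313 = 0.493 mol·L⁻¹.

0.493 mol·L⁻¹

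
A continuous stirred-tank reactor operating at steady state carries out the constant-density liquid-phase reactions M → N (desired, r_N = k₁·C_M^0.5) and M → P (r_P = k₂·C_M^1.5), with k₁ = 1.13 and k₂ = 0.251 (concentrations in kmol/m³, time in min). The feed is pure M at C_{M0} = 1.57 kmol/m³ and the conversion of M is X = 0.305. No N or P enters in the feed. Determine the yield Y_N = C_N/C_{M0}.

Exit C_M = C_{M0}(1−X) = 1.57×0.695 = 1.091 kmol/m³.
In a CSTR the entire volume is at exit conditions, so r_N = 1.13×1.091^0.5 = 1.180 and r_P = 0.251×1.091^1.5 = 0.2861.
Fraction of consumed M going to N: r_N/(r_N+r_P) = 0.8049.
C_N = 0.8049·C_{M0}·X = 0.8049×1.57×0.305 = 0.385 kmol/m³; Y_N = C_N/C_{M0} = 0.245.

0.245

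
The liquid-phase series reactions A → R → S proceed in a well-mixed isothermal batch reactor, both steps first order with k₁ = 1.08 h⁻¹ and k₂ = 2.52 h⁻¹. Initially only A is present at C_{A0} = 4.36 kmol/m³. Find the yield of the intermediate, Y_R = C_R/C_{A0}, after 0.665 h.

0.225

The intermediate concentration in a first-order A→B→C sequence is C_R = k₁C_{A0}(e^(−k₁t) − e^(−k₂t))/(k₂−k₁).
e^(−k₁t) = e^(−1.08×0.665) = e^(−0.7182) = 0.4876; e^(−k₂t) = e^(−1.676) = 0.1872.
C_R = 1.08×4.36/(2.52−1.08) × (0.4876−0.1872) = 3.270×0.3005 = 0.9825 kmol/m³.
Y_R = C_R/C_{A0} = 0.9825/4.36 = 0.225.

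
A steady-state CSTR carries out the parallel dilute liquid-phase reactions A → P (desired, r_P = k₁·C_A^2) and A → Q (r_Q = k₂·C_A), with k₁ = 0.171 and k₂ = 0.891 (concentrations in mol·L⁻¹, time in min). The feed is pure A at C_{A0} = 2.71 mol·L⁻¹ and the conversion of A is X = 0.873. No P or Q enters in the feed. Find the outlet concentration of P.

Exit C_A = C_{A0}(1−X) = 2.71×0.127 = 0.3442 mol·L⁻¹.
In a CSTR the entire volume is at exit conditions, so r_P = 0.171×0.3442^2 = 0.02026 and r_Q = 0.891×0.3442 = 0.3067.
Fraction of consumed A going to P: r_P/(r_P+r_Q) = 0.06196.
C_P = 0.06196·C_{A0}·X = 0.06196×2.71×0.873 = 0.147 mol·L⁻¹.

0.147 mol·L⁻¹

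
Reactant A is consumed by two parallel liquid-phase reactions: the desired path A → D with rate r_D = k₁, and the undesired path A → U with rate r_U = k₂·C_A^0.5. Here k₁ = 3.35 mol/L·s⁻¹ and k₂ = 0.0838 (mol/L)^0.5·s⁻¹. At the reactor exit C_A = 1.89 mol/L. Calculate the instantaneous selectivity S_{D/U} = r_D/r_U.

S_{D/U} = r_D/r_U = (k₁)/(k₂·C_A^0.5) = (k₁/k₂)·C_A^-0.5.
= (3.35) / (0.0838×1.890^0.5) = 3.350/0.1152 = 29.1.

29.1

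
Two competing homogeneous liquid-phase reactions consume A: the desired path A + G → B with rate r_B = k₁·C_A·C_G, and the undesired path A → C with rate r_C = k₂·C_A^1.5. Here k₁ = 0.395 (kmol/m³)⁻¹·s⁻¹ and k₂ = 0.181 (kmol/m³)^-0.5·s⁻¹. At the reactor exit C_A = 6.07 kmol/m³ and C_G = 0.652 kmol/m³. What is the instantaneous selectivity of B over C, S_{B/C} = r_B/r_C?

S_{B/C} = r_B/r_C = (k₁·C_A·C_G)/(k₂·C_A^1.5) = (k₁/k₂)·C_A^-0.5·C_G.
= (0.395×6.070×0.6520) / (0.181×6.070^1.5) = 1.563/2.707 = 0.578.
The undesired path is higher order in A, so low C_A (CSTR or dilute feed) favours B.

0.578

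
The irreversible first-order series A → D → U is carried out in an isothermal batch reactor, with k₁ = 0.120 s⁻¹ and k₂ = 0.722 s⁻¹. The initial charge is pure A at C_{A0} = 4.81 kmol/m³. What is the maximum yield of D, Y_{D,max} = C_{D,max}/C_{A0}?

0.116

For a first-order series the maximum intermediate yield is C_{D,max}/C_{A0} = (k₁/k₂)^[k₂/(k₂−k₁)].
= (0.120/0.722)^(0.722/(0.722−0.120)) = (0.1662)^(1.199) = 0.1162.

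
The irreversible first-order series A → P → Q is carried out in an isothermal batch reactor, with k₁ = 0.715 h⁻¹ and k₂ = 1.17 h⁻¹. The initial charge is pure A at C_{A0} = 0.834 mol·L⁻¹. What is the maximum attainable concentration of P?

At the optimum, C_{P,max}/C_{A0} = (k₁/k₂)^[k₂/(k₂−k₁)].
= (0.715/1.17)^(1.17/(1.17−0.715)) = (0.6111)^(2.571) = 0.2819.
C_{P,max} = 0.2819×0.834 = 0.235 mol·L⁻¹.

0.235 mol·L⁻¹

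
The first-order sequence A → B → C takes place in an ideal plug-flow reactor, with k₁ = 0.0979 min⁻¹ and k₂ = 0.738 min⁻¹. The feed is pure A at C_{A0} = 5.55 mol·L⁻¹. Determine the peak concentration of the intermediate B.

0.541 mol·L⁻¹

At the optimum, C_{B,max}/C_{A0} = (k₁/k₂)^[k₂/(k₂−k₁)].
= (0.0979/0.738)^(0.738/(0.738−0.0979)) = (0.1327)^(1.153) = 0.09740.
C_{B,max} = 0.09740×5.55 = 0.541 mol·L⁻¹.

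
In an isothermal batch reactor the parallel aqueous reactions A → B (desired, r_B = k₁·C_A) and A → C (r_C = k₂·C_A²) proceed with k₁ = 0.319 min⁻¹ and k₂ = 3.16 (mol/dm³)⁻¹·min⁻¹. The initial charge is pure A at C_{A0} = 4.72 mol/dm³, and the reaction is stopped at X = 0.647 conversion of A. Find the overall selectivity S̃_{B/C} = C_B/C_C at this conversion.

C_A = C_{A0}(1−X) = 1.666 mol/dm³.
Along a PFR/batch, dC_B/dC_A = −r_B/(r_B+r_C) = −k₁/(k₁+k₂·C_A).
Integrating from C_{A0} to C_A: C_B = (0.319/3.16)·ln[(0.319+3.16·4.72)/(0.319+3.16·1.67)] = 0.1009·ln(15.23/5.584) = 0.1013 mol/dm³.
C_C = (C_{A0}−C_A)−C_B = 2.953 mol/dm³; S̃_{B/C} = 0.1013/2.953 = 0.0343.

0.0343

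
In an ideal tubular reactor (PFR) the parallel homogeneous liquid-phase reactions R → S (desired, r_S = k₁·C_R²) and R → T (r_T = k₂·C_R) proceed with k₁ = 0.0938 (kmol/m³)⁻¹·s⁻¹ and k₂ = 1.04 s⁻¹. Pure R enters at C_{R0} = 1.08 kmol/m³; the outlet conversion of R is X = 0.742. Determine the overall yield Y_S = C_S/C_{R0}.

C_R = C_{R0}(1−X) = 0.2786 kmol/m³.
Along a PFR/batch, dC_T/dC_R = −r_T/(r_S+r_T) = −k₂/(k₂+k₁·C_R).
Integrating from C_{R0} to C_R: C_T = (1.04/0.0938)·ln[(1.04+0.0938·1.08)/(1.04+0.0938·0.279)] = 11.09·ln(1.141/1.066) = 0.7554 kmol/m³.
Then C_S = (C_{R0}−C_R) − C_T = 0.8014 − 0.7554 = 0.04597 kmol/m³.
Y_S = C_S/C_{R0} = 0.04597/1.08 = 0.0426.

0.0426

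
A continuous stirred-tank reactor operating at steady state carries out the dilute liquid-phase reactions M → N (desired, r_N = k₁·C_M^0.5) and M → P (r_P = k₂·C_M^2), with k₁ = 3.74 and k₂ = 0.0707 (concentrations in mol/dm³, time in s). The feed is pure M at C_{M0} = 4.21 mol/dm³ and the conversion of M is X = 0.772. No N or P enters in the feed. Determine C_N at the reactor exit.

Exit C_M = C_{M0}(1−X) = 4.21×0.228 = 0.9599 mol/dm³.
Rates in a CSTR are evaluated at the outlet concentration: r_N = 3.74×0.9599^0.5 = 3.664, r_P = 0.0707×0.9599^2 = 0.06514.
Fraction of consumed M going to N: r_N/(r_N+r_P) = 0.9825.
C_N = 0.9825·C_{M0}·X = 0.9825×4.21×0.772 = 3.19 mol/dm³.

3.19 mol/dm³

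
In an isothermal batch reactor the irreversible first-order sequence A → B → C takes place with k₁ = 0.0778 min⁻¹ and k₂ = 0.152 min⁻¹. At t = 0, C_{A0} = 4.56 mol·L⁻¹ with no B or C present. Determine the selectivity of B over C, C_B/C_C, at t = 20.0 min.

0.277

For first-order series with pure A initially, C_B(t) = k₁C_{A0}/(k₂−k₁)·(e^(−k₁t) − e^(−k₂t)).
e^(−k₁t) = e^(−0.0778×20.0) = e^(−1.556) = 0.2110; e^(−k₂t) = e^(−3.040) = 0.04783.
C_B = 0.0778×4.56/(0.152−0.0778) × (0.2110−0.04783) = 4.781×0.1631 = 0.7800 mol·L⁻¹.
C_A = C_{A0}e^(−k₁t) = 0.9621 mol·L⁻¹, so C_C = C_{A0}−C_A−C_B = 2.818 mol·L⁻¹; C_B/C_C = 0.277.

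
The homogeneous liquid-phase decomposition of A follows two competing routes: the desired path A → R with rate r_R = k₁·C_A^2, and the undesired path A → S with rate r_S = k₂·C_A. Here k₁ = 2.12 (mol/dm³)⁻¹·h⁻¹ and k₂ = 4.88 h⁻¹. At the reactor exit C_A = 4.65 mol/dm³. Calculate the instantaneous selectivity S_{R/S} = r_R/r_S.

S_{R/S} = r_R/r_S = (k₁·C_A^2)/(k₂·C_A) = (k₁/k₂)·C_A.
= (2.12×4.650^2) / (4.88×4.650) = 45.84/22.69 = 2.02.

2.02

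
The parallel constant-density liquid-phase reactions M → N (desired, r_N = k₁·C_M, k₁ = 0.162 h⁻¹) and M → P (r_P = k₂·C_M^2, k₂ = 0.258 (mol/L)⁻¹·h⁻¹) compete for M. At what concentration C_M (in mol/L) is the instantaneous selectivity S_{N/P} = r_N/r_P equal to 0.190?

3.30 mol/L

S_{N/P} = (k₁/k₂)·C_M⁻¹ ⇒ C_M = (S·k₂/k₁)^(-1).
= (0.190×0.258/0.162)^(-1) = (0.3026)^(-1) = 3.30 mol/L.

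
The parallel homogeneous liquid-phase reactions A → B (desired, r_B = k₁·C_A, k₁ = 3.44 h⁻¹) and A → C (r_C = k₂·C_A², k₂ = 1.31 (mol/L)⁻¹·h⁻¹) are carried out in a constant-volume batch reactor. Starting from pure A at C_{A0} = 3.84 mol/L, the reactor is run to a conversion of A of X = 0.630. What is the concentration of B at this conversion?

1.23 mol/L

C_A = C_{A0}(1−X) = 1.421 mol/L.
Along a PFR/batch, dC_B/dC_A = −r_B/(r_B+r_C) = −k₁/(k₁+k₂·C_A).
Integrating from C_{A0} to C_A: C_B = (3.44/1.31)·ln[(3.44+1.31·3.84)/(3.44+1.31·1.42)] = 2.626·ln(8.470/5.301) = 1.231 mol/L.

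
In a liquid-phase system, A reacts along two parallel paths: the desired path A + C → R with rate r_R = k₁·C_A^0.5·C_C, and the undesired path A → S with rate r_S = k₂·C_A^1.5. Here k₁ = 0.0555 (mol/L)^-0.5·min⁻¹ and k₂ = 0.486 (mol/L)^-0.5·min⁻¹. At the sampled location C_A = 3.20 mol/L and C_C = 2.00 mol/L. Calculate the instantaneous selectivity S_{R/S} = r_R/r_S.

0.0714

S_{R/S} = r_R/r_S = (k₁·C_A^0.5·C_C)/(k₂·C_A^1.5) = (k₁/k₂)·C_A⁻¹·C_C.
= (0.0555×3.200^0.5×2.000) / (0.486×3.200^1.5) = 0.1986/2.782 = 0.0714.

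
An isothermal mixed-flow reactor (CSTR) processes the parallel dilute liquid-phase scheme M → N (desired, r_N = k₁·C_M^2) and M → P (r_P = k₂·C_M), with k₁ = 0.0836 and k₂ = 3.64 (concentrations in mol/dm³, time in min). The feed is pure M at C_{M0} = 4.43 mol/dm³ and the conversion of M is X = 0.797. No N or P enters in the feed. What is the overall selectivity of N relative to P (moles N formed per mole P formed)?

0.0207

Exit C_M = C_{M0}(1−X) = 4.43×0.203 = 0.8993 mol/dm³.
Rates in a CSTR are evaluated at the outlet concentration: r_N = 0.0836×0.8993^2 = 0.06761, r_P = 3.64×0.8993 = 3.273.
Overall selectivity = C_N/C_P = r_Nτ/(r_Pτ) = r_N/r_P = 0.0207.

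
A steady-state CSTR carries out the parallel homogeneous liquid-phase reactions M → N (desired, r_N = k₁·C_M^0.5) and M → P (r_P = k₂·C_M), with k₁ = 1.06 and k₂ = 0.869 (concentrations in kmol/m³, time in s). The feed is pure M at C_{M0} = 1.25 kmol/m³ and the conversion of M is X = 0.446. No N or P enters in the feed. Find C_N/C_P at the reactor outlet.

1.47

Exit C_M = C_{M0}(1−X) = 1.25×0.554 = 0.6925 kmol/m³.
A CSTR operates uniformly at the exit composition, giving r_N = 0.8821 and r_P = 0.6018 (each k·C_M^n at C_M = 0.6925).
Overall selectivity = C_N/C_P = r_Nτ/(r_Pτ) = r_N/r_P = 1.47.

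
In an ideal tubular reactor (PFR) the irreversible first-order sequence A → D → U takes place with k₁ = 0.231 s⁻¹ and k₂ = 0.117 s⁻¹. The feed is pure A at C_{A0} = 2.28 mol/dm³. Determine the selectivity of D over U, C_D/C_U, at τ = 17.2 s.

0.311

Solving the coupled first-order balances gives C_D(τ) = [k₁/(k₂−k₁)]·C_{A0}·(e^(−k₁τ) − e^(−k₂τ)).
e^(−k₁τ) = e^(−0.231×17.2) = e^(−3.973) = 0.01881; e^(−k₂τ) = e^(−2.012) = 0.1337.
C_D = 0.231×2.28/(0.117−0.231) × (0.01881−0.1337) = (-4.620)×(-0.1149) = 0.5306 mol/dm³.
C_A = C_{A0}e^(−k₁τ) = 0.04289 mol/dm³, so C_U = C_{A0}−C_A−C_D = 1.706 mol/dm³; C_D/C_U = 0.311.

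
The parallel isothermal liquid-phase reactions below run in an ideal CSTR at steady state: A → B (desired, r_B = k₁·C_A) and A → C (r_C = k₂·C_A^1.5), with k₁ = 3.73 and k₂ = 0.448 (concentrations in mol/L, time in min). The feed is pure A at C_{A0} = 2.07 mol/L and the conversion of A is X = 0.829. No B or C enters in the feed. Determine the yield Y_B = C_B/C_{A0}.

0.774

Exit C_A = C_{A0}(1−X) = 2.07×0.171 = 0.3540 mol/L.
A CSTR operates uniformly at the exit composition, giving r_B = 1.320 and r_C = 0.09435 (each k·C_A^n at C_A = 0.3540).
Fraction of consumed A going to B: r_B/(r_B+r_C) = 0.9333.
C_B = 0.9333·C_{A0}·X = 0.9333×2.07×0.829 = 1.60 mol/L; Y_B = C_B/C_{A0} = 0.774.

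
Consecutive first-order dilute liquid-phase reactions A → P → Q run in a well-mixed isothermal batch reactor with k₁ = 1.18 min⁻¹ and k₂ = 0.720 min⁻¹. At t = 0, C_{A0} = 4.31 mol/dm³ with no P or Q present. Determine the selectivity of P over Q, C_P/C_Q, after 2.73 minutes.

The intermediate concentration in a first-order A→B→C sequence is C_P = k₁C_{A0}(e^(−k₁t) − e^(−k₂t))/(k₂−k₁).
e^(−k₁t) = e^(−1.18×2.73) = e^(−3.221) = 0.03990; e^(−k₂t) = e^(−1.966) = 0.1401.
C_P = 1.18×4.31/(0.720−1.18) × (0.03990−0.1401) = (-11.06)×(-0.1002) = 1.108 mol/dm³.
C_A = C_{A0}e^(−k₁t) = 0.1720 mol/dm³, so C_Q = C_{A0}−C_A−C_P = 3.031 mol/dm³; C_P/C_Q = 0.365.

0.365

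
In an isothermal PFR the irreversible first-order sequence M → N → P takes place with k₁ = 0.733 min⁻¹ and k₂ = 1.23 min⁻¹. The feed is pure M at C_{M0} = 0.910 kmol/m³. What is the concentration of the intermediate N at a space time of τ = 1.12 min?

For first-order series with pure M initially, C_N(τ) = k₁C_{M0}/(k₂−k₁)·(e^(−k₁τ) − e^(−k₂τ)).
e^(−k₁τ) = e^(−0.733×1.12) = e^(−0.8210) = 0.4400; e^(−k₂τ) = e^(−1.378) = 0.2522.
C_N = 0.733×0.910/(1.23−0.733) × (0.4400−0.2522) = 1.342×0.1878 = 0.2521 kmol/m³.

0.252 kmol/m³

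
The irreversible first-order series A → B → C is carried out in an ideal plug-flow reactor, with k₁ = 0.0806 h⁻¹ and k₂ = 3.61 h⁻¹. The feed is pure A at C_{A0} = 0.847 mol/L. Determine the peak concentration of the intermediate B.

0.0173 mol/L

Evaluating C_B at τ_opt = ln(k₂/k₁)/(k₂−k₁) gives C_{B,max}/C_{A0} = (k₁/k₂)^[k₂/(k₂−k₁)].
= (0.0806/3.61)^(3.61/(3.61−0.0806)) = (0.02233)^(1.023) = 0.02047.
C_{B,max} = 0.02047×0.847 = 0.0173 mol/L.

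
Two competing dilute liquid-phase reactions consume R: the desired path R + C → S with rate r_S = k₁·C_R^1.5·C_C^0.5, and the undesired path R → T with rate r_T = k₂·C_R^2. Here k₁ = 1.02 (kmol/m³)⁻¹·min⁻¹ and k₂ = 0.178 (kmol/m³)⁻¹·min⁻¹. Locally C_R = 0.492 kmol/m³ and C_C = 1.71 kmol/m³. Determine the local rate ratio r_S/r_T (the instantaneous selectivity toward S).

10.7

S_{S/T} = r_S/r_T = (k₁·C_R^1.5·C_C^0.5)/(k₂·C_R^2) = (k₁/k₂)·C_R^-0.5·C_C^0.5.
= (1.02×0.4920^1.5×1.710^0.5) / (0.178×0.4920^2) = 0.4603/0.04309 = 10.7.
The undesired path is higher order in R, so low C_R (CSTR or dilute feed) favours S.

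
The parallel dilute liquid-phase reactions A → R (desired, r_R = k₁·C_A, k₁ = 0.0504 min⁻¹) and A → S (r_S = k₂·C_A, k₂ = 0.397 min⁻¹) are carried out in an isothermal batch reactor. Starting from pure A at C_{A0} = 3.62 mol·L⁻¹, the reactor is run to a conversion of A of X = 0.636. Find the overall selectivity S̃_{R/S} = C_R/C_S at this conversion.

0.127

C_A = C_{A0}(1−X) = 1.318 mol·L⁻¹.
Both paths are first order in A, so the instantaneous fraction to R is constant: dC_R/d(−C_A) = k₁/(k₁+k₂) = 0.1127.
C_R = 0.1127·(C_{A0}−C_A) = 0.1127×2.302 = 0.259 mol·L⁻¹.
C_S = (C_{A0}−C_A)−C_R = 2.043 mol·L⁻¹; S̃_{R/S} = 0.2594/2.043 = 0.127.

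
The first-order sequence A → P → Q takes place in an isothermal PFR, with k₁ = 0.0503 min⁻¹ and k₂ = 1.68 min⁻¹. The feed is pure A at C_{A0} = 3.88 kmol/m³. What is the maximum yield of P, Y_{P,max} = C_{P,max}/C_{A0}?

At the optimum, C_{P,max}/C_{A0} = (k₁/k₂)^[k₂/(k₂−k₁)].
= (0.0503/1.68)^(1.68/(1.68−0.0503)) = (0.02994)^(1.031) = 0.02687.

0.0269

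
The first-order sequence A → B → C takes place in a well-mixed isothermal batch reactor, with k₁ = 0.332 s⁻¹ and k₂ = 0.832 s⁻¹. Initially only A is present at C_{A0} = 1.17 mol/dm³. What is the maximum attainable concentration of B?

Evaluating C_B at t_opt = ln(k₂/k₁)/(k₂−k₁) gives C_{B,max}/C_{A0} = (k₁/k₂)^[k₂/(k₂−k₁)].
= (0.332/0.832)^(0.832/(0.832−0.332)) = (0.3990)^(1.664) = 0.2168.
C_{B,max} = 0.2168×1.17 = 0.254 mol/dm³.

0.254 mol/dm³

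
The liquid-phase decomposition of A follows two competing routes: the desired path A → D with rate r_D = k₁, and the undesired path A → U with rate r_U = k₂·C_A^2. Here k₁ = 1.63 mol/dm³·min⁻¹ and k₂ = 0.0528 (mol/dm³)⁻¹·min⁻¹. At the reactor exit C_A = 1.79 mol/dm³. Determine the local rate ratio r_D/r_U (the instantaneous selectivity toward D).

S_{D/U} = r_D/r_U = (k₁)/(k₂·C_A^2) = (k₁/k₂)·C_A^-2.
= (1.63) / (0.0528×1.790^2) = 1.630/0.1692 = 9.63.
The undesired path is higher order in A, so low C_A (CSTR or dilute feed) favours D.

9.63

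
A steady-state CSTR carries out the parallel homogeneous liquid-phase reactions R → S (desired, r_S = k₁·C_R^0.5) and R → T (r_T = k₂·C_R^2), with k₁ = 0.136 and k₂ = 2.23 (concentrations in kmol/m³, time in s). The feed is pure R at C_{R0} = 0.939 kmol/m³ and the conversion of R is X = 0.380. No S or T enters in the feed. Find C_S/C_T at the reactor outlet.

Exit C_R = C_{R0}(1−X) = 0.939×0.620 = 0.5822 kmol/m³.
In a CSTR the entire volume is at exit conditions, so r_S = 0.136×0.5822^0.5 = 0.1038 and r_T = 2.23×0.5822^2 = 0.7558.
Overall selectivity = C_S/C_T = r_Sτ/(r_Tτ) = r_S/r_T = 0.137.

0.137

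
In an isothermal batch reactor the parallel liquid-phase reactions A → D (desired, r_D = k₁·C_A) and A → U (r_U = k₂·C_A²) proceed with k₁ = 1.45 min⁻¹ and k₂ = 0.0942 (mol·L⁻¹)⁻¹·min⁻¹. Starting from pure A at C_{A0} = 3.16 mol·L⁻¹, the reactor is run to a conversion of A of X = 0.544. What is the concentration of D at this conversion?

1.50 mol·L⁻¹

C_A = C_{A0}(1−X) = 1.441 mol·L⁻¹.
Along a PFR/batch, dC_D/dC_A = −r_D/(r_D+r_U) = −k₁/(k₁+k₂·C_A).
Integrating from C_{A0} to C_A: C_D = (1.45/0.0942)·ln[(1.45+0.0942·3.16)/(1.45+0.0942·1.44)] = 15.39·ln(1.748/1.586) = 1.497 mol·L⁻¹.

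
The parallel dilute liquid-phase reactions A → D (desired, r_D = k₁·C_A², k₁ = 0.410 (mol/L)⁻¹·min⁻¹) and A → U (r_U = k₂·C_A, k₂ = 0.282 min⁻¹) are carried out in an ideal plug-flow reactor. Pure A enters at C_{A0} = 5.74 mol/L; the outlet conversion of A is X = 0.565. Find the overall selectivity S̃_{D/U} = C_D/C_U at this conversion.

5.71

C_A = C_{A0}(1−X) = 2.497 mol/L.
Along a PFR/batch, dC_U/dC_A = −r_U/(r_D+r_U) = −k₂/(k₂+k₁·C_A).
Integrating from C_{A0} to C_A: C_U = (0.282/0.410)·ln[(0.282+0.410·5.74)/(0.282+0.410·2.50)] = 0.6878·ln(2.635/1.306) = 0.4830 mol/L.
Then C_D = (C_{A0}−C_A) − C_U = 3.243 − 0.4830 = 2.760 mol/L.
S̃_{D/U} = C_D/C_U = 2.760/0.4830 = 5.71.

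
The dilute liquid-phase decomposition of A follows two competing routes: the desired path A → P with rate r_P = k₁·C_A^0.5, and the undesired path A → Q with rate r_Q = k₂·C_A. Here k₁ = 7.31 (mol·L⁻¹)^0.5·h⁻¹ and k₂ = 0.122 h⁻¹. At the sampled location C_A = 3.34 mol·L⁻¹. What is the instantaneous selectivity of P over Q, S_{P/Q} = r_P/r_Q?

32.8

S_{P/Q} = r_P/r_Q = (k₁·C_A^0.5)/(k₂·C_A) = (k₁/k₂)·C_A^-0.5.
= (7.31×3.340^0.5) / (0.122×3.340) = 13.36/0.4075 = 32.8.
The undesired path is higher order in A, so low C_A (CSTR or dilute feed) favours P.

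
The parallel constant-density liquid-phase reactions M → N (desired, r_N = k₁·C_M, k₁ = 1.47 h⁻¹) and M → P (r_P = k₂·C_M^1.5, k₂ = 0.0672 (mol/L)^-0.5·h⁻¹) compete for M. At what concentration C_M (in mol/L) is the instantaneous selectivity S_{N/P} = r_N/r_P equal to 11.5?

3.62 mol/L

S_{N/P} = (k₁/k₂)·C_M^-0.5 ⇒ C_M = (S·k₂/k₁)^(-2).
= (11.5×0.0672/1.47)^(-2) = (0.5257)^(-2) = 3.62 mol/L.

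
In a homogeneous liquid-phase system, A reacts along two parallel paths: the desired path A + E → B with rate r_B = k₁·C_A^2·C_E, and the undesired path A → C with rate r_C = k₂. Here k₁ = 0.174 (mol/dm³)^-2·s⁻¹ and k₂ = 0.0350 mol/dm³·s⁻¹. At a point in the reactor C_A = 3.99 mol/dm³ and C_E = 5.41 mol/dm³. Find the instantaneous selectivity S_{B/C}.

S_{B/C} = r_B/r_C = (k₁·C_A^2·C_E)/(k₂) = (k₁/k₂)·C_A^2·C_E.
= (0.174×3.990^2×5.410) / (0.0350) = 14.99/0.03500 = 428.
Since the desired path is higher order in A, keeping C_A high (PFR or concentrated feed) favours B.

428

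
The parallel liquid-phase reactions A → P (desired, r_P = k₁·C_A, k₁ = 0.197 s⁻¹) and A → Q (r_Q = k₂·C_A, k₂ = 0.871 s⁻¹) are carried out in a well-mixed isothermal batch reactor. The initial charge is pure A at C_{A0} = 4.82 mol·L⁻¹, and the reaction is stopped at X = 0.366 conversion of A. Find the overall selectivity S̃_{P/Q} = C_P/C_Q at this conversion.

0.226

C_A = C_{A0}(1−X) = 3.056 mol·L⁻¹.
Both paths are first order in A, so the instantaneous fraction to P is constant: dC_P/d(−C_A) = k₁/(k₁+k₂) = 0.1845.
C_P = 0.1845·(C_{A0}−C_A) = 0.1845×1.764 = 0.325 mol·L⁻¹.
C_Q = (C_{A0}−C_A)−C_P = 1.439 mol·L⁻¹; S̃_{P/Q} = 0.3254/1.439 = 0.226.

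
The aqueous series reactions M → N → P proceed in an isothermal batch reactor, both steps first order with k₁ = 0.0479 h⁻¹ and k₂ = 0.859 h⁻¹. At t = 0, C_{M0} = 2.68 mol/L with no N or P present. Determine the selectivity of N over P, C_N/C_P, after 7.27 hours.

0.165

The intermediate concentration in a first-order A→B→C sequence is C_N = k₁C_{M0}(e^(−k₁t) − e^(−k₂t))/(k₂−k₁).
e^(−k₁t) = e^(−0.0479×7.27) = e^(−0.3482) = 0.7059; e^(−k₂t) = e^(−6.245) = 0.001940.
C_N = 0.0479×2.68/(0.859−0.0479) × (0.7059−0.001940) = 0.1583×0.7040 = 0.1114 mol/L.
C_M = C_{M0}e^(−k₁t) = 1.892 mol/L, so C_P = C_{M0}−C_M−C_N = 0.6767 mol/L; C_N/C_P = 0.165.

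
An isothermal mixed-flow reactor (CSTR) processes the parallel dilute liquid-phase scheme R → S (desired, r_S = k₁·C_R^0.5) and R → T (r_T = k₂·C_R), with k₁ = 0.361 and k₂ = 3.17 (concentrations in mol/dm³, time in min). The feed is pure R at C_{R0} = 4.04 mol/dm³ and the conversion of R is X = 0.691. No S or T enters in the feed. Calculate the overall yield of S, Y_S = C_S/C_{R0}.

0.0639

Exit C_R = C_{R0}(1−X) = 4.04×0.309 = 1.248 mol/dm³.
In a CSTR the entire volume is at exit conditions, so r_S = 0.361×1.248^0.5 = 0.4033 and r_T = 3.17×1.248 = 3.957.
Fraction of consumed R going to S: r_S/(r_S+r_T) = 0.09250.
C_S = 0.09250·C_{R0}·X = 0.09250×4.04×0.691 = 0.258 mol/dm³; Y_S = C_S/C_{R0} = 0.0639.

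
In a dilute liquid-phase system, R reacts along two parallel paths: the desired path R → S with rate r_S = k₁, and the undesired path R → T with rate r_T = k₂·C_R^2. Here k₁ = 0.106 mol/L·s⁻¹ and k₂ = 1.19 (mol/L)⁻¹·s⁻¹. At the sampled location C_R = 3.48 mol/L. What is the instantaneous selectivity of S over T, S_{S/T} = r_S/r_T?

S_{S/T} = r_S/r_T = (k₁)/(k₂·C_R^2) = (k₁/k₂)·C_R^-2.
= (0.106) / (1.19×3.480^2) = 0.1060/14.41 = 0.00736.

0.00736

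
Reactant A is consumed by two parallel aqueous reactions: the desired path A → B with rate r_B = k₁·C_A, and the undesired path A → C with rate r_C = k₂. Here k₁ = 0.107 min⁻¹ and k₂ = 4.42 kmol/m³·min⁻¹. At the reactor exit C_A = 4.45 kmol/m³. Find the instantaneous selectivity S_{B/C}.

0.108

S_{B/C} = r_B/r_C = (k₁·C_A)/(k₂) = (k₁/k₂)·C_A.
= (0.107×4.450) / (4.42) = 0.4762/4.420 = 0.108.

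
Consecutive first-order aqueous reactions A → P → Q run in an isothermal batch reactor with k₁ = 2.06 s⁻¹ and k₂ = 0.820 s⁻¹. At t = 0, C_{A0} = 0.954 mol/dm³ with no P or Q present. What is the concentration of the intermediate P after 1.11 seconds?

The intermediate concentration in a first-order A→B→C sequence is C_P = k₁C_{A0}(e^(−k₁t) − e^(−k₂t))/(k₂−k₁).
e^(−k₁t) = e^(−2.06×1.11) = e^(−2.287) = 0.1016; e^(−k₂t) = e^(−0.9102) = 0.4024.
C_P = 2.06×0.954/(0.820−2.06) × (0.1016−0.4024) = (-1.585)×(-0.3008) = 0.4768 mol/dm³.

0.477 mol/dm³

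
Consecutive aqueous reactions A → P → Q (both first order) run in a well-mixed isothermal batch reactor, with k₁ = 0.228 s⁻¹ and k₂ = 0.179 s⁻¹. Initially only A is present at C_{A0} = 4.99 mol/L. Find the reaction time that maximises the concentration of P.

The intermediate peaks when r₁ = r₂, i.e. k₁e^(−k₁t) = k₂e^(−k₂t), giving t_opt = ln(k₂/k₁)/(k₂−k₁).
= ln(0.179/0.228)/(0.179−0.228) = ln(0.7851)/-0.04900 = -0.2420/-0.04900 = 4.94 s.

4.94 s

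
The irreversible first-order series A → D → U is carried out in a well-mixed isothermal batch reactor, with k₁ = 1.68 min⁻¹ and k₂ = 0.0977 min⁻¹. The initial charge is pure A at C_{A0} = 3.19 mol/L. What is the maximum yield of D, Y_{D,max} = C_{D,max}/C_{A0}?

At the optimum, C_{D,max}/C_{A0} = (k₁/k₂)^[k₂/(k₂−k₁)].
= (1.68/0.0977)^(0.0977/(0.0977−1.68)) = (17.20)^(-0.06175) = 0.8389.

0.839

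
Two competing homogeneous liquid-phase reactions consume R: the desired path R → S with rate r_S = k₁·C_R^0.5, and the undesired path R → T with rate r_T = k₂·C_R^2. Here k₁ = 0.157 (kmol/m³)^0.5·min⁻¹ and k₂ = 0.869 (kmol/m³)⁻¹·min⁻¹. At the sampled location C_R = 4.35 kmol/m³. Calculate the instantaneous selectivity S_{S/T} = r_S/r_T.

0.0199

S_{S/T} = r_S/r_T = (k₁·C_R^0.5)/(k₂·C_R^2) = (k₁/k₂)·C_R^-1.5.
= (0.157×4.350^0.5) / (0.869×4.350^2) = 0.3274/16.44 = 0.0199.
The undesired path is higher order in R, so low C_R (CSTR or dilute feed) favours S.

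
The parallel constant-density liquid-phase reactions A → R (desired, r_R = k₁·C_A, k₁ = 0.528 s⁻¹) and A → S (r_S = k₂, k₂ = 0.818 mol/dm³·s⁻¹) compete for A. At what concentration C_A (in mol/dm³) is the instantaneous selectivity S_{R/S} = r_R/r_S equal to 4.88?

7.56 mol/dm³

S_{R/S} = (k₁/k₂)·C_A ⇒ C_A = S·k₂/k₁.
= 4.88×0.818/0.528 = 7.56 mol/dm³.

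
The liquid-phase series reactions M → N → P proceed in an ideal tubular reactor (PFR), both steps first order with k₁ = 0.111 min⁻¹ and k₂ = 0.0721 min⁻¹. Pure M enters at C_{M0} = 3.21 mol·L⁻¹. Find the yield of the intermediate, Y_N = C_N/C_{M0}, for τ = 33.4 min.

0.187

The intermediate concentration in a first-order A→B→C sequence is C_N = k₁C_{M0}(e^(−k₁τ) − e^(−k₂τ))/(k₂−k₁).
e^(−k₁τ) = e^(−0.111×33.4) = e^(−3.707) = 0.02454; e^(−k₂τ) = e^(−2.408) = 0.08998.
C_N = 0.111×3.21/(0.0721−0.111) × (0.02454−0.08998) = (-9.160)×(-0.06544) = 0.5994 mol·L⁻¹.
Y_N = C_N/C_{M0} = 0.5994/3.21 = 0.187.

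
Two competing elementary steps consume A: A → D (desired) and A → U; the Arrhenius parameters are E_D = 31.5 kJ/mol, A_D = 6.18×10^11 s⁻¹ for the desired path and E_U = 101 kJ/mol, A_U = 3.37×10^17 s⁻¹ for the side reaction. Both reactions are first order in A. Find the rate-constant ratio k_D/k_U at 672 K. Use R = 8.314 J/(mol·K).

Since both paths have the same order in A, the concentration cancels and S_{D/U} = k_D/k_U = (A_D/A_U)·exp[(E_U−E_D)/(RT)].
(E_U−E_D)/(RT) = (101−31.5)×10³/(8.314×672) = 69500/5587 = 12.44.
k_D/k_U = (6.18×10^11/3.37×10^17)·exp(12.44) = 1.834×10^-6 × 2.526×10^5 = 0.463.

0.463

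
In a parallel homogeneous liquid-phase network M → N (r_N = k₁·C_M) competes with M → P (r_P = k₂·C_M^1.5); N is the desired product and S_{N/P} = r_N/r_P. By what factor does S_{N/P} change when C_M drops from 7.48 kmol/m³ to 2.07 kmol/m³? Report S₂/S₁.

1.90

S_{N/P} = (k₁/k₂)·C_M^-0.5, so S₂/S₁ = (C_{M,2}/C_{M,1})^-0.5.
= (2.07/7.48)^(-0.5) = (0.2767)^(-0.5) = 1.90.
Selectivity toward N rises as C_M falls — low-concentration operation is favoured.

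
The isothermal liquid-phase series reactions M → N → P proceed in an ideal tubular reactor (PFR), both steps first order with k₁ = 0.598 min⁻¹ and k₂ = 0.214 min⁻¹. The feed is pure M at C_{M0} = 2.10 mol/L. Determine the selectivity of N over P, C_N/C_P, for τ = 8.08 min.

0.362

For first-order series with pure M initially, C_N(τ) = k₁C_{M0}/(k₂−k₁)·(e^(−k₁τ) − e^(−k₂τ)).
e^(−k₁τ) = e^(−0.598×8.08) = e^(−4.832) = 0.007972; e^(−k₂τ) = e^(−1.729) = 0.1774.
C_N = 0.598×2.10/(0.214−0.598) × (0.007972−0.1774) = (-3.270)×(-0.1695) = 0.5542 mol/L.
C_M = C_{M0}e^(−k₁τ) = 0.01674 mol/L, so C_P = C_{M0}−C_M−C_N = 1.529 mol/L; C_N/C_P = 0.362.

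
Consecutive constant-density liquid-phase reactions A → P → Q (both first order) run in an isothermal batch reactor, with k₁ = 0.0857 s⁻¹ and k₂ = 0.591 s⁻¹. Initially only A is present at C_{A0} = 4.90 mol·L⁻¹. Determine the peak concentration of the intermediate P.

0.512 mol·L⁻¹

For a first-order series the maximum intermediate yield is C_{P,max}/C_{A0} = (k₁/k₂)^[k₂/(k₂−k₁)].
= (0.0857/0.591)^(0.591/(0.591−0.0857)) = (0.1450)^(1.170) = 0.1045.
C_{P,max} = 0.1045×4.90 = 0.512 mol·L⁻¹.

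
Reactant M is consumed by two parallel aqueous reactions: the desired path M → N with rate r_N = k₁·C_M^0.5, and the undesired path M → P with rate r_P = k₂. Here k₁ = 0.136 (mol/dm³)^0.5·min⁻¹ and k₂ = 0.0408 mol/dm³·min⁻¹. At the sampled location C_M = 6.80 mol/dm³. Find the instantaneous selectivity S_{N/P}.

8.69

S_{N/P} = r_N/r_P = (k₁·C_M^0.5)/(k₂) = (k₁/k₂)·C_M^0.5.
= (0.136×6.800^0.5) / (0.0408) = 0.3546/0.04080 = 8.69.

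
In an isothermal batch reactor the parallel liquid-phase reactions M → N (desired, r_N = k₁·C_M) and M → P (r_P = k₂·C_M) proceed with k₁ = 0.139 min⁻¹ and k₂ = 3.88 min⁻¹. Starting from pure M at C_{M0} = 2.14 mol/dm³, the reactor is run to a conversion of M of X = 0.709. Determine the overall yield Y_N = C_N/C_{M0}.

C_M = C_{M0}(1−X) = 0.6227 mol/dm³.
Both paths are first order in M, so the instantaneous fraction to N is constant: dC_N/d(−C_M) = k₁/(k₁+k₂) = 0.03459.
C_N = 0.03459·(C_{M0}−C_M) = 0.03459×1.517 = 0.0525 mol/dm³.
Y_N = C_N/C_{M0} = 0.05248/2.14 = 0.0245.

0.0245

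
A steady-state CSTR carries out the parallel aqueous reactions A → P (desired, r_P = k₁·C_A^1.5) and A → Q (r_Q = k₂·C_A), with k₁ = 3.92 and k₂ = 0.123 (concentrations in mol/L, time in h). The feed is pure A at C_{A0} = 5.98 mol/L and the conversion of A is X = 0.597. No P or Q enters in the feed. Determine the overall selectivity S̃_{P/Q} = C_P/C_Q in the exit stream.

Exit C_A = C_{A0}(1−X) = 5.98×0.403 = 2.410 mol/L.
A CSTR operates uniformly at the exit composition, giving r_P = 14.67 and r_Q = 0.2964 (each k·C_A^n at C_A = 2.410).
Overall selectivity = C_P/C_Q = r_Pτ/(r_Qτ) = r_P/r_Q = 49.5.

49.5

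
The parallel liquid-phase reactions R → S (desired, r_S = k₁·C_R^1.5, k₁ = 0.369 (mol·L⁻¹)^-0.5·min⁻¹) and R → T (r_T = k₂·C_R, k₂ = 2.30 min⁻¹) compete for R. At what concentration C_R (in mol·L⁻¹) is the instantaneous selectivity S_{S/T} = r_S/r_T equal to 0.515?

10.3 mol·L⁻¹

S_{S/T} = (k₁/k₂)·C_R^0.5 ⇒ C_R = (S·k₂/k₁)^(2).
= (0.515×2.30/0.369)^(2) = (3.210)^(2) = 10.3 mol·L⁻¹.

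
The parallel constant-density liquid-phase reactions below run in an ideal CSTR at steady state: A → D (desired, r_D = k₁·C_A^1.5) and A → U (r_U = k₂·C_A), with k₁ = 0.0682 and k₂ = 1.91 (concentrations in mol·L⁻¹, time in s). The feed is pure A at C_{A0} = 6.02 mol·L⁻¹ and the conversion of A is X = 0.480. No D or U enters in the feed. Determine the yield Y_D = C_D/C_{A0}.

0.0285

Exit C_A = C_{A0}(1−X) = 6.02×0.520 = 3.130 mol·L⁻¹.
Rates in a CSTR are evaluated at the outlet concentration: r_D = 0.0682×3.130^1.5 = 0.3777, r_U = 1.91×3.130 = 5.979.
Fraction of consumed A going to D: r_D/(r_D+r_U) = 0.05942.
C_D = 0.05942·C_{A0}·X = 0.05942×6.02×0.480 = 0.172 mol·L⁻¹; Y_D = C_D/C_{A0} = 0.0285.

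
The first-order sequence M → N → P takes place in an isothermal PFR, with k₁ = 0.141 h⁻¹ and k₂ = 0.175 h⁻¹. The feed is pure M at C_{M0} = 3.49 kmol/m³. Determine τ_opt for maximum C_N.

For first-order series the maximum of C_N occurs at τ_opt = ln(k₂/k₁)/(k₂−k₁).
= ln(0.175/0.141)/(0.175−0.141) = ln(1.241)/0.03400 = 0.2160/0.03400 = 6.35 h.

6.35 h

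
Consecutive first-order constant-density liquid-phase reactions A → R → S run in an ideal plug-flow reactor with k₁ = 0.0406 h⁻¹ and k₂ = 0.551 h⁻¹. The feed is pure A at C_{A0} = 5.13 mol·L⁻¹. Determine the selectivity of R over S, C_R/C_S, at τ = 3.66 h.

0.724

For first-order series with pure A initially, C_R(τ) = k₁C_{A0}/(k₂−k₁)·(e^(−k₁τ) − e^(−k₂τ)).
e^(−k₁τ) = e^(−0.0406×3.66) = e^(−0.1486) = 0.8619; e^(−k₂τ) = e^(−2.017) = 0.1331.
C_R = 0.0406×5.13/(0.551−0.0406) × (0.8619−0.1331) = 0.4081×0.7288 = 0.2974 mol·L⁻¹.
C_A = C_{A0}e^(−k₁τ) = 4.422 mol·L⁻¹, so C_S = C_{A0}−C_A−C_R = 0.4110 mol·L⁻¹; C_R/C_S = 0.724.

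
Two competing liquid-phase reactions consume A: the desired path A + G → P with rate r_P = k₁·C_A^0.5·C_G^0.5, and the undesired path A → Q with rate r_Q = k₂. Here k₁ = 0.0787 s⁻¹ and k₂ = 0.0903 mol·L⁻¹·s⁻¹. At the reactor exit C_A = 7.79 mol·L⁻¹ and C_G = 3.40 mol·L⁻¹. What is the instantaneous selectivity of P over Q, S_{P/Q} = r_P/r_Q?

S_{P/Q} = r_P/r_Q = (k₁·C_A^0.5·C_G^0.5)/(k₂) = (k₁/k₂)·C_A^0.5·C_G^0.5.
= (0.0787×7.790^0.5×3.400^0.5) / (0.0903) = 0.4050/0.09030 = 4.49.
Since the desired path is higher order in A, keeping C_A high (PFR or concentrated feed) favours P.

4.49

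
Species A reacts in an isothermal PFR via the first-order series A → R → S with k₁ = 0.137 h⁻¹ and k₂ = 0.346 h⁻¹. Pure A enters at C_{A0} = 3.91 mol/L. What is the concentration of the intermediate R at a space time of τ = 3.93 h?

0.838 mol/L

The intermediate concentration in a first-order A→B→C sequence is C_R = k₁C_{A0}(e^(−k₁τ) − e^(−k₂τ))/(k₂−k₁).
e^(−k₁τ) = e^(−0.137×3.93) = e^(−0.5384) = 0.5837; e^(−k₂τ) = e^(−1.360) = 0.2567.
C_R = 0.137×3.91/(0.346−0.137) × (0.5837−0.2567) = 2.563×0.3270 = 0.8380 mol/L.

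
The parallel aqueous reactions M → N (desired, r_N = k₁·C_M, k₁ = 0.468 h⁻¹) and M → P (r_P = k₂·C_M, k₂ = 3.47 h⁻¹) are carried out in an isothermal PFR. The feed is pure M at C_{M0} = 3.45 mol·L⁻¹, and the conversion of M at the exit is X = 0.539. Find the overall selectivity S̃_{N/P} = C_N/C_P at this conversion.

0.135

C_M = C_{M0}(1−X) = 1.590 mol·L⁻¹.
Both paths are first order in M, so the instantaneous fraction to N is constant: dC_N/d(−C_M) = k₁/(k₁+k₂) = 0.1188.
C_N = 0.1188·(C_{M0}−C_M) = 0.1188×1.860 = 0.221 mol·L⁻¹.
C_P = (C_{M0}−C_M)−C_N = 1.639 mol·L⁻¹; S̃_{N/P} = 0.2210/1.639 = 0.135.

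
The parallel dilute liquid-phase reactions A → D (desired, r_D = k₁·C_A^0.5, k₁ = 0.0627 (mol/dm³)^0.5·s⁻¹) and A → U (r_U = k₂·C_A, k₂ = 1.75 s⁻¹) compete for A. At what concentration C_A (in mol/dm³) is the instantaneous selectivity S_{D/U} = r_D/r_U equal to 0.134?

S_{D/U} = (k₁/k₂)·C_A^-0.5 ⇒ C_A = (S·k₂/k₁)^(-2).
= (0.134×1.75/0.0627)^(-2) = (3.740)^(-2) = 0.0715 mol/dm³.

0.0715 mol/dm³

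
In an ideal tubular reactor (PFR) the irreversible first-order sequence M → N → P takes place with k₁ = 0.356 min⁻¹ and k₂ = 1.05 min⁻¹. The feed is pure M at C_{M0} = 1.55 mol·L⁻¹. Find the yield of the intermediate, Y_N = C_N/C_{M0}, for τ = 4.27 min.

Solving the coupled first-order balances gives C_N(τ) = [k₁/(k₂−k₁)]·C_{M0}·(e^(−k₁τ) − e^(−k₂τ)).
e^(−k₁τ) = e^(−0.356×4.27) = e^(−1.520) = 0.2187; e^(−k₂τ) = e^(−4.483) = 0.01129.
C_N = 0.356×1.55/(1.05−0.356) × (0.2187−0.01129) = 0.7951×0.2074 = 0.1649 mol·L⁻¹.
Y_N = C_N/C_{M0} = 0.1649/1.55 = 0.106.

0.106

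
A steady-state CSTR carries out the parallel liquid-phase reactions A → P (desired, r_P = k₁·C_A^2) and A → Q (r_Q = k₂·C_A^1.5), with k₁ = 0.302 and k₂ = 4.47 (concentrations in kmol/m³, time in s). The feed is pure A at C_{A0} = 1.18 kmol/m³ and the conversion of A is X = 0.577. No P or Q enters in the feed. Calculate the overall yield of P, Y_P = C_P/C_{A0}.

Exit C_A = C_{A0}(1−X) = 1.18×0.423 = 0.4991 kmol/m³.
A CSTR operates uniformly at the exit composition, giving r_P = 0.07524 and r_Q = 1.576 (each k·C_A^n at C_A = 0.4991).
Fraction of consumed A going to P: r_P/(r_P+r_Q) = 0.04556.
C_P = 0.04556·C_{A0}·X = 0.04556×1.18×0.577 = 0.0310 kmol/m³; Y_P = C_P/C_{A0} = 0.0263.

0.0263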